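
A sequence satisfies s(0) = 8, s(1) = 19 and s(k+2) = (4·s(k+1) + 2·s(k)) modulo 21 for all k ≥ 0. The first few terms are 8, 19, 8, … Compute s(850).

2

Computing terms: s(0) = 8, s(1) = 19, s(2) = 8, s(3) = 7, s(4) = 2, s(5) = 1, s(6) = 8, s(7) = 13, s(8) = 5, s(9) = 4, s(10) = 5, s(11) = 7, s(12) = 17, s(13) = 19, s(14) = 5, s(15) = 16, s(16) = 11, s(17) = 13, s(18) = 11, s(19) = 7, s(20) = 8, s(21) = 4, s(22) = 11, s(23) = 10, s(24) = 20, s(25) = 16, s(26) = 20, s(27) = 7, s(28) = 5, s(29) = 13, s(30) = 20, s(31) = 1, s(32) = 2, s(33) = 10, s(34) = 2, s(35) = 7, s(36) = 11, s(37) = 16, s(38) = 2, s(39) = 19, s(40) = 17, s(41) = 1, s(42) = 17, s(43) = 7, s(44) = 20, s(45) = 10, s(46) = 17, s(47) = 4, s(48) = 8, s(49) = 19.
Since (s(48), s(49)) = (s(0), s(1)) = (8, 19) (two consecutive terms determine the rest), the sequence is periodic with period 48.
(850 - 0) mod 48 = 34, so s(850) = s(34) = 2.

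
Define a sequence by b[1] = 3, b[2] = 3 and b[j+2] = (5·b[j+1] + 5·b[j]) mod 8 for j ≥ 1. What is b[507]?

b[1] = 3,  b[2] = 3,  b[3] = 6,  b[4] = 5,  b[5] = 7,  b[6] = 4,  b[7] = 7,  b[8] = 7,  b[9] = 6,  b[10] = 1,  b[11] = 3,  b[12] = 4,  b[13] = 3,  b[14] = 3.
Since (b[13], b[14]) = (b[1], b[2]) = (3, 3) (two consecutive terms determine the rest), the sequence is periodic with period 12.
So b[507] = b[1 + ((507-1) mod 12)] = b[3] = 6.

6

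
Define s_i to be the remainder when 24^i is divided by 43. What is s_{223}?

Computing terms: s_0 = 1,  s_1 = 24,  s_2 = 17,  s_3 = 21,  s_4 = 31,  s_5 = 13,  s_6 = 11,  s_7 = 6,  s_8 = 15,  s_9 = 16,  s_{10} = 40,  s_{11} = 14,  s_{12} = 35,  s_{13} = 23,  s_{14} = 36,  s_{15} = 4,  s_{16} = 10,  s_{17} = 25,  s_{18} = 41,  s_{19} = 38,  s_{20} = 9,  s_{21} = 1.
Since s_{21} = s_0 = 1, the sequence is periodic with period 21.
(223 - 0) mod 21 = 13, so s_{223} = s_{13} = 23.

23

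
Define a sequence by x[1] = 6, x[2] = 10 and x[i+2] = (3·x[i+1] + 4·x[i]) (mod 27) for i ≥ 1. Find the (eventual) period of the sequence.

We have x[1] = 6; x[2] = 10; x[3] = 0; x[4] = 13; x[5] = 12; x[6] = 7; x[7] = 15; x[8] = 19; x[9] = 9; x[10] = 22; x[11] = 21; x[12] = 16; x[13] = 24; x[14] = 1; x[15] = 18; x[16] = 4; x[17] = 3; x[18] = 25; x[19] = 6; x[20] = 10.
Since (x[19], x[20]) = (x[1], x[2]) = (6, 10) (two consecutive terms determine the rest), the sequence is periodic with period 18.

18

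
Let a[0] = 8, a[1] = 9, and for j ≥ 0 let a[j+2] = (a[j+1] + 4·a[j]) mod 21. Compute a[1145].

3

We have a[0] = 8, a[1] = 9, a[2] = 20, a[3] = 14, a[4] = 10, a[5] = 3, a[6] = 1, a[7] = 13, a[8] = 17, a[9] = 6, a[10] = 11, a[11] = 14, a[12] = 16, a[13] = 9, a[14] = 10, a[15] = 4, a[16] = 2, a[17] = 18, a[18] = 5, a[19] = 14, a[20] = 13, a[21] = 6, a[22] = 16, a[23] = 19, a[24] = 20, a[25] = 12, a[26] = 8, a[27] = 14, a[28] = 4, a[29] = 18, a[30] = 13, a[31] = 1, a[32] = 11, a[33] = 15, a[34] = 17, a[35] = 14, a[36] = 19, a[37] = 12, a[38] = 4, a[39] = 10, a[40] = 5, a[41] = 3, a[42] = 2, a[43] = 14, a[44] = 1, a[45] = 15, a[46] = 19, a[47] = 16, a[48] = 8, a[49] = 9.
Since (a[48], a[49]) = (a[0], a[1]) = (8, 9) (two consecutive terms determine the rest), the sequence is periodic with period 48.
So a[1145] = a[0 + ((1145-0) mod 48)] = a[41] = 3.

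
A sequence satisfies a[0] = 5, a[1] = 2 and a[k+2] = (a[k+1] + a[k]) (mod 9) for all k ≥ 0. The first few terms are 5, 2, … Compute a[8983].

a[0] = 5; a[1] = 2; a[2] = 7; a[3] = 0; a[4] = 7; a[5] = 7; a[6] = 5; a[7] = 3; a[8] = 8; a[9] = 2; a[10] = 1; a[11] = 3; a[12] = 4; a[13] = 7; a[14] = 2; a[15] = 0; a[16] = 2; a[17] = 2; a[18] = 4; a[19] = 6; a[20] = 1; a[21] = 7; a[22] = 8; a[23] = 6; a[24] = 5; a[25] = 2.
Since (a[24], a[25]) = (a[0], a[1]) = (5, 2) (two consecutive terms determine the rest), the sequence is periodic with period 24.
(8983 - 0) mod 24 = 7, so a[8983] = a[7] = 3.

3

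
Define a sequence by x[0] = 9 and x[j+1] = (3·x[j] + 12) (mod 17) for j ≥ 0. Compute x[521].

x[0] = 9,  x[1] = 5,  x[2] = 10,  x[3] = 8,  x[4] = 2,  x[5] = 1,  x[6] = 15,  x[7] = 6,  x[8] = 13,  x[9] = 0,  x[10] = 12,  x[11] = 14,  x[12] = 3,  x[13] = 4,  x[14] = 7,  x[15] = 16,  x[16] = 9.
Since x[16] = x[0] = 9, the sequence is periodic with period 16.
So x[521] = x[0 + ((521-0) mod 16)] = x[9] = 0.

0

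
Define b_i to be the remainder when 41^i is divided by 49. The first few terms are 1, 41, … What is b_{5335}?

We have b_0 = 1; b_1 = 41; b_2 = 15; b_3 = 27; b_4 = 29; b_5 = 13; b_6 = 43; b_7 = 48; b_8 = 8; b_9 = 34; b_{10} = 22; b_{11} = 20; b_{12} = 36; b_{13} = 6; b_{14} = 1.
The sequence repeats with period 14.
(5335 - 0) mod 14 = 1, so b_{5335} = b_1 = 41.

41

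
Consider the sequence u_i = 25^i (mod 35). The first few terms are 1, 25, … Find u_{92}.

30

Computing terms: u_0 = 1,  u_1 = 25,  u_2 = 30,  u_3 = 15,  u_4 = 25.
Since u_4 = u_1 = 25, the sequence is eventually periodic: after a pre-period of length 1 it cycles with period 3.
For i ≥ 1, u_i depends only on (i - 1) mod 3. (92 - 1) mod 3 = 1, so u_{92} = u_2 = 30.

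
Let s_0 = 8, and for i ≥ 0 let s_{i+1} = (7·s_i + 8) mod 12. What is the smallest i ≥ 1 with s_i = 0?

2

s_0 = 8, s_1 = 4, s_2 = 0, s_3 = 8.
Since s_3 = s_0 = 8, the sequence is periodic with period 3.
The value 0 first appears (with i ≥ 1) at s_2.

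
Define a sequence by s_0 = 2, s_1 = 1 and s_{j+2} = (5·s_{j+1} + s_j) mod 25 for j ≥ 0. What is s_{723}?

11

Computing terms: s_0 = 2,  s_1 = 1,  s_2 = 7,  s_3 = 11,  s_4 = 12,  s_5 = 21,  s_6 = 17,  s_7 = 6,  s_8 = 22,  s_9 = 16,  s_{10} = 2,  s_{11} = 1.
The sequence repeats with period 10.
(723 - 0) mod 10 = 3, so s_{723} = s_3 = 11.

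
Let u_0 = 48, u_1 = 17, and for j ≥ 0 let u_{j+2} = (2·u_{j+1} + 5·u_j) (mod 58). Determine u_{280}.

48

Listing terms: u_0 = 48, u_1 = 17, u_2 = 42, u_3 = 53, u_4 = 26, u_5 = 27, u_6 = 10, u_7 = 39, u_8 = 12, u_9 = 45, u_{10} = 34, u_{11} = 3, u_{12} = 2, u_{13} = 19, u_{14} = 48, u_{15} = 17.
The sequence repeats with period 14.
So u_{280} = u_{0 + ((280-0) mod 14)} = u_0 = 48.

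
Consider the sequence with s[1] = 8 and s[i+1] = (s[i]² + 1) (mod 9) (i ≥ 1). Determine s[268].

s[1] = 8, s[2] = 2, s[3] = 5, s[4] = 8.
The sequence repeats with period 3.
(268 - 1) mod 3 = 0, so s[268] = s[1] = 8.

8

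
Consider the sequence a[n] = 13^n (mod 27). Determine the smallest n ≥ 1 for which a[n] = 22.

We have a[0] = 1; a[1] = 13; a[2] = 7; a[3] = 10; a[4] = 22; a[5] = 16; a[6] = 19; a[7] = 4; a[8] = 25; a[9] = 1.
The sequence repeats with period 9.
The value 22 first appears (with n ≥ 1) at a[4].

4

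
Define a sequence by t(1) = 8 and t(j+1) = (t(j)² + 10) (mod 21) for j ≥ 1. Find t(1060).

t(1) = 8; t(2) = 11; t(3) = 5; t(4) = 14; t(5) = 17; t(6) = 5.
Since t(6) = t(3) = 5, the sequence is eventually periodic: after a pre-period of length 2 it cycles with period 3.
For j ≥ 3, t(j) depends only on (j - 3) mod 3. (1060 - 3) mod 3 = 1, so t(1060) = t(4) = 14.

14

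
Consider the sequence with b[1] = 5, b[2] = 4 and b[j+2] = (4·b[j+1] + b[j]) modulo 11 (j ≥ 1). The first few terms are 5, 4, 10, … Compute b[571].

We have b[1] = 5,  b[2] = 4,  b[3] = 10,  b[4] = 0,  b[5] = 10,  b[6] = 7,  b[7] = 5,  b[8] = 5,  b[9] = 3,  b[10] = 6,  b[11] = 5,  b[12] = 4.
Since (b[11], b[12]) = (b[1], b[2]) = (5, 4) (two consecutive terms determine the rest), the sequence is periodic with period 10.
So b[571] = b[1 + ((571-1) mod 10)] = b[1] = 5.

5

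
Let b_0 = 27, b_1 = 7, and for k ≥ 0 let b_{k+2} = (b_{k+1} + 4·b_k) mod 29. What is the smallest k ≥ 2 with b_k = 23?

4

Listing terms: b_0 = 27, b_1 = 7, b_2 = 28, b_3 = 27, b_4 = 23, b_5 = 15, b_6 = 20, b_7 = 22, b_8 = 15, b_9 = 16, b_{10} = 18, b_{11} = 24, b_{12} = 9, b_{13} = 18, b_{14} = 25, b_{15} = 10, b_{16} = 23, b_{17} = 5, b_{18} = 10, b_{19} = 1, b_{20} = 12, b_{21} = 16, b_{22} = 6, b_{23} = 12, b_{24} = 7, b_{25} = 26, b_{26} = 25, b_{27} = 13, b_{28} = 26, b_{29} = 20, b_{30} = 8, b_{31} = 1, b_{32} = 4, b_{33} = 8, b_{34} = 24, b_{35} = 27, b_{36} = 7.
The sequence repeats with period 35.
The value 23 first appears (with k ≥ 2) at b_4.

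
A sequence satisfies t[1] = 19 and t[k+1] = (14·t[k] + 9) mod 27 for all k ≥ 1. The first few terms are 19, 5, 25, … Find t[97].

We have t[1] = 19, t[2] = 5, t[3] = 25, t[4] = 8, t[5] = 13, t[6] = 2, t[7] = 10, t[8] = 14, t[9] = 16, t[10] = 17, t[11] = 4, t[12] = 11, t[13] = 1, t[14] = 23, t[15] = 7, t[16] = 26, t[17] = 22, t[18] = 20, t[19] = 19.
The sequence repeats with period 18.
(97 - 1) mod 18 = 6, so t[97] = t[7] = 10.

10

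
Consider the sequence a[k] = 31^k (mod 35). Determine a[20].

16

Listing terms: a[1] = 31; a[2] = 16; a[3] = 6; a[4] = 11; a[5] = 26; a[6] = 1; a[7] = 31.
Since a[7] = a[1] = 31, the sequence is periodic with period 6.
(20 - 1) mod 6 = 1, so a[20] = a[2] = 16.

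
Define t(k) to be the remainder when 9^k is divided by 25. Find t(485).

24

Computing terms: t(0) = 1,  t(1) = 9,  t(2) = 6,  t(3) = 4,  t(4) = 11,  t(5) = 24,  t(6) = 16,  t(7) = 19,  t(8) = 21,  t(9) = 14,  t(10) = 1.
Since t(10) = t(0) = 1, the sequence is periodic with period 10.
So t(485) = t(0 + ((485-0) mod 10)) = t(5) = 24.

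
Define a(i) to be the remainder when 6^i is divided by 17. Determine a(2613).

Listing terms: a(0) = 1,  a(1) = 6,  a(2) = 2,  a(3) = 12,  a(4) = 4,  a(5) = 7,  a(6) = 8,  a(7) = 14,  a(8) = 16,  a(9) = 11,  a(10) = 15,  a(11) = 5,  a(12) = 13,  a(13) = 10,  a(14) = 9,  a(15) = 3,  a(16) = 1.
The sequence repeats with period 16.
(2613 - 0) mod 16 = 5, so a(2613) = a(5) = 7.

7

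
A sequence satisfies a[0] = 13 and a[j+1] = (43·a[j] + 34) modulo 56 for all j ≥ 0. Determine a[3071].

Listing terms: a[0] = 13, a[1] = 33, a[2] = 53, a[3] = 17, a[4] = 37, a[5] = 1, a[6] = 21, a[7] = 41, a[8] = 5, a[9] = 25, a[10] = 45, a[11] = 9, a[12] = 29, a[13] = 49, a[14] = 13.
Since a[14] = a[0] = 13, the sequence is periodic with period 14.
(3071 - 0) mod 14 = 5, so a[3071] = a[5] = 1.

1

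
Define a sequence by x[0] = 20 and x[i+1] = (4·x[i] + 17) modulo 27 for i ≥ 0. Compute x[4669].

1

x[0] = 20, x[1] = 16, x[2] = 0, x[3] = 17, x[4] = 4, x[5] = 6, x[6] = 14, x[7] = 19, x[8] = 12, x[9] = 11, x[10] = 7, x[11] = 18, x[12] = 8, x[13] = 22, x[14] = 24, x[15] = 5, x[16] = 10, x[17] = 3, x[18] = 2, x[19] = 25, x[20] = 9, x[21] = 26, x[22] = 13, x[23] = 15, x[24] = 23, x[25] = 1, x[26] = 21, x[27] = 20.
Since x[27] = x[0] = 20, the sequence is periodic with period 27.
So x[4669] = x[0 + ((4669-0) mod 27)] = x[25] = 1.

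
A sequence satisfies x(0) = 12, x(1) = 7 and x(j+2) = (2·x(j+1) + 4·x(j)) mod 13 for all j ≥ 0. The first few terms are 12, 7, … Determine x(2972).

We have x(0) = 12; x(1) = 7; x(2) = 10; x(3) = 9; x(4) = 6; x(5) = 9; x(6) = 3; x(7) = 3; x(8) = 5; x(9) = 9; x(10) = 12; x(11) = 8; x(12) = 12; x(13) = 4; x(14) = 4; x(15) = 11; x(16) = 12; x(17) = 3; x(18) = 2; x(19) = 3; x(20) = 1; x(21) = 1; x(22) = 6; x(23) = 3; x(24) = 4; x(25) = 7; x(26) = 4; x(27) = 10; x(28) = 10; x(29) = 8; x(30) = 4; x(31) = 1; x(32) = 5; x(33) = 1; x(34) = 9; x(35) = 9; x(36) = 2; x(37) = 1; x(38) = 10; x(39) = 11; x(40) = 10; x(41) = 12; x(42) = 12; x(43) = 7.
The sequence repeats with period 42.
(2972 - 0) mod 42 = 32, so x(2972) = x(32) = 5.

5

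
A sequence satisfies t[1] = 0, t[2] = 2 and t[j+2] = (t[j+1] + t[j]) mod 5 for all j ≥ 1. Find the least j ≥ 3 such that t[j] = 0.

Computing terms: t[1] = 0; t[2] = 2; t[3] = 2; t[4] = 4; t[5] = 1; t[6] = 0; t[7] = 1; t[8] = 1; t[9] = 2; t[10] = 3; t[11] = 0; t[12] = 3; t[13] = 3; t[14] = 1; t[15] = 4; t[16] = 0; t[17] = 4; t[18] = 4; t[19] = 3; t[20] = 2; t[21] = 0; t[22] = 2.
Since (t[21], t[22]) = (t[1], t[2]) = (0, 2) (two consecutive terms determine the rest), the sequence is periodic with period 20.
The value 0 first appears (with j ≥ 3) at t[6].

6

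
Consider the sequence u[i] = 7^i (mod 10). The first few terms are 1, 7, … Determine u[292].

1

Computing terms: u[0] = 1, u[1] = 7, u[2] = 9, u[3] = 3, u[4] = 1.
The sequence repeats with period 4.
So u[292] = u[0 + ((292-0) mod 4)] = u[0] = 1.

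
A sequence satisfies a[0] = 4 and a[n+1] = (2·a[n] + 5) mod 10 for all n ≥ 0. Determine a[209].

Computing terms: a[0] = 4,  a[1] = 3,  a[2] = 1,  a[3] = 7,  a[4] = 9,  a[5] = 3.
Since a[5] = a[1] = 3, the sequence is eventually periodic: after a pre-period of length 1 it cycles with period 4.
For n ≥ 1, a[n] depends only on (n - 1) mod 4. (209 - 1) mod 4 = 0, so a[209] = a[1] = 3.

3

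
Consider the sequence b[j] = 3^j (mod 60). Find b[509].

b[0] = 1; b[1] = 3; b[2] = 9; b[3] = 27; b[4] = 21; b[5] = 3.
Since b[5] = b[1] = 3, the sequence is eventually periodic: after a pre-period of length 1 it cycles with period 4.
For j ≥ 1, b[j] depends only on (j - 1) mod 4. (509 - 1) mod 4 = 0, so b[509] = b[1] = 3.

3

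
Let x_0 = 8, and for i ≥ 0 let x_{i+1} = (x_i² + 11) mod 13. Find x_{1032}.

8

x_0 = 8, x_1 = 10, x_2 = 7, x_3 = 8.
The sequence repeats with period 3.
(1032 - 0) mod 3 = 0, so x_{1032} = x_0 = 8.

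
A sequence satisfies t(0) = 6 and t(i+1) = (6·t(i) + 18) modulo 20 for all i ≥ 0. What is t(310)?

Listing terms: t(0) = 6,  t(1) = 14,  t(2) = 2,  t(3) = 10,  t(4) = 18,  t(5) = 6.
Since t(5) = t(0) = 6, the sequence is periodic with period 5.
(310 - 0) mod 5 = 0, so t(310) = t(0) = 6.

6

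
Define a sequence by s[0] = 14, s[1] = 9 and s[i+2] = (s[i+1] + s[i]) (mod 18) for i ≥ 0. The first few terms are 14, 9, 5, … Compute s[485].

15

Listing terms: s[0] = 14, s[1] = 9, s[2] = 5, s[3] = 14, s[4] = 1, s[5] = 15, s[6] = 16, s[7] = 13, s[8] = 11, s[9] = 6, s[10] = 17, s[11] = 5, s[12] = 4, s[13] = 9, s[14] = 13, s[15] = 4, s[16] = 17, s[17] = 3, s[18] = 2, s[19] = 5, s[20] = 7, s[21] = 12, s[22] = 1, s[23] = 13, s[24] = 14, s[25] = 9.
Since (s[24], s[25]) = (s[0], s[1]) = (14, 9) (two consecutive terms determine the rest), the sequence is periodic with period 24.
(485 - 0) mod 24 = 5, so s[485] = s[5] = 15.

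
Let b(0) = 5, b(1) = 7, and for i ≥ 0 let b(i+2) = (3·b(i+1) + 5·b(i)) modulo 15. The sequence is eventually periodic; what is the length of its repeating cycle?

4

We have b(0) = 5, b(1) = 7, b(2) = 1, b(3) = 8, b(4) = 14, b(5) = 7, b(6) = 1.
Since (b(5), b(6)) = (b(1), b(2)) = (7, 1) (two consecutive terms determine the rest), the sequence is eventually periodic: after a pre-period of length 1 it cycles with period 4.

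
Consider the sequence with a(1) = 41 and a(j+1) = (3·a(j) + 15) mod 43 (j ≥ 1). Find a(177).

1

Listing terms: a(1) = 41; a(2) = 9; a(3) = 42; a(4) = 12; a(5) = 8; a(6) = 39; a(7) = 3; a(8) = 24; a(9) = 1; a(10) = 18; a(11) = 26; a(12) = 7; a(13) = 36; a(14) = 37; a(15) = 40; a(16) = 6; a(17) = 33; a(18) = 28; a(19) = 13; a(20) = 11; a(21) = 5; a(22) = 30; a(23) = 19; a(24) = 29; a(25) = 16; a(26) = 20; a(27) = 32; a(28) = 25; a(29) = 4; a(30) = 27; a(31) = 10; a(32) = 2; a(33) = 21; a(34) = 35; a(35) = 34; a(36) = 31; a(37) = 22; a(38) = 38; a(39) = 0; a(40) = 15; a(41) = 17; a(42) = 23; a(43) = 41.
The sequence repeats with period 42.
(177 - 1) mod 42 = 8, so a(177) = a(9) = 1.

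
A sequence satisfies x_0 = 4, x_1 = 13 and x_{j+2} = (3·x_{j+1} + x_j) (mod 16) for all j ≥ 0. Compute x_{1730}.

11

Listing terms: x_0 = 4, x_1 = 13, x_2 = 11, x_3 = 14, x_4 = 5, x_5 = 13, x_6 = 12, x_7 = 1, x_8 = 15, x_9 = 14, x_{10} = 9, x_{11} = 9, x_{12} = 4, x_{13} = 5, x_{14} = 3, x_{15} = 14, x_{16} = 13, x_{17} = 5, x_{18} = 12, x_{19} = 9, x_{20} = 7, x_{21} = 14, x_{22} = 1, x_{23} = 1, x_{24} = 4, x_{25} = 13.
The sequence repeats with period 24.
(1730 - 0) mod 24 = 2, so x_{1730} = x_2 = 11.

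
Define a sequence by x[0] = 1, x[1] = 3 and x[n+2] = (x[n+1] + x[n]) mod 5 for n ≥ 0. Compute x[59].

2

We have x[0] = 1,  x[1] = 3,  x[2] = 4,  x[3] = 2,  x[4] = 1,  x[5] = 3.
The sequence repeats with period 4.
(59 - 0) mod 4 = 3, so x[59] = x[3] = 2.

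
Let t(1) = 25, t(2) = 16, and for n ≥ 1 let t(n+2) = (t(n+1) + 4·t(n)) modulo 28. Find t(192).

We have t(1) = 25,  t(2) = 16,  t(3) = 4,  t(4) = 12,  t(5) = 0,  t(6) = 20,  t(7) = 20,  t(8) = 16,  t(9) = 12,  t(10) = 20,  t(11) = 12,  t(12) = 8,  t(13) = 0,  t(14) = 4,  t(15) = 4,  t(16) = 20,  t(17) = 8,  t(18) = 4,  t(19) = 8,  t(20) = 24,  t(21) = 0,  t(22) = 12,  t(23) = 12,  t(24) = 4,  t(25) = 24,  t(26) = 12,  t(27) = 24,  t(28) = 16,  t(29) = 0,  t(30) = 8,  t(31) = 8,  t(32) = 12,  t(33) = 16,  t(34) = 8,  t(35) = 16,  t(36) = 20,  t(37) = 0,  t(38) = 24,  t(39) = 24,  t(40) = 8,  t(41) = 20,  t(42) = 24,  t(43) = 20,  t(44) = 4,  t(45) = 0,  t(46) = 16,  t(47) = 16,  t(48) = 24,  t(49) = 4,  t(50) = 16,  t(51) = 4.
Since (t(50), t(51)) = (t(2), t(3)) = (16, 4) (two consecutive terms determine the rest), the sequence is eventually periodic: after a pre-period of length 1 it cycles with period 48.
For n ≥ 2, t(n) depends only on (n - 2) mod 48. (192 - 2) mod 48 = 46, so t(192) = t(48) = 24.

24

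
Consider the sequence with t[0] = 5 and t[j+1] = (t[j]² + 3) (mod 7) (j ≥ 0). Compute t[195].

5

We have t[0] = 5,  t[1] = 0,  t[2] = 3,  t[3] = 5.
Since t[3] = t[0] = 5, the sequence is periodic with period 3.
(195 - 0) mod 3 = 0, so t[195] = t[0] = 5.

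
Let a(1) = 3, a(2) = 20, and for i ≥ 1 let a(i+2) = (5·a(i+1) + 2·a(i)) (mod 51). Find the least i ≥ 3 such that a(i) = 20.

17

Listing terms: a(1) = 3,  a(2) = 20,  a(3) = 4,  a(4) = 9,  a(5) = 2,  a(6) = 28,  a(7) = 42,  a(8) = 11,  a(9) = 37,  a(10) = 3,  a(11) = 38,  a(12) = 43,  a(13) = 36,  a(14) = 11,  a(15) = 25,  a(16) = 45,  a(17) = 20,  a(18) = 37,  a(19) = 21,  a(20) = 26,  a(21) = 19,  a(22) = 45,  a(23) = 8,  a(24) = 28,  a(25) = 3,  a(26) = 20.
The sequence repeats with period 24.
The value 20 first appears (with i ≥ 3) at a(17).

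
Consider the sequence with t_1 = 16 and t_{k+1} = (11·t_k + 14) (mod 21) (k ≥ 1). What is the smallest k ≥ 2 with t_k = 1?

2

t_1 = 16, t_2 = 1, t_3 = 4, t_4 = 16.
Since t_4 = t_1 = 16, the sequence is periodic with period 3.
The value 1 first appears (with k ≥ 2) at t_2.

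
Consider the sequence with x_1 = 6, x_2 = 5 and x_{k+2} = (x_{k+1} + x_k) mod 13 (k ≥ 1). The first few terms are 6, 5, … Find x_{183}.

7

x_1 = 6, x_2 = 5, x_3 = 11, x_4 = 3, x_5 = 1, x_6 = 4, x_7 = 5, x_8 = 9, x_9 = 1, x_{10} = 10, x_{11} = 11, x_{12} = 8, x_{13} = 6, x_{14} = 1, x_{15} = 7, x_{16} = 8, x_{17} = 2, x_{18} = 10, x_{19} = 12, x_{20} = 9, x_{21} = 8, x_{22} = 4, x_{23} = 12, x_{24} = 3, x_{25} = 2, x_{26} = 5, x_{27} = 7, x_{28} = 12, x_{29} = 6, x_{30} = 5.
Since (x_{29}, x_{30}) = (x_1, x_2) = (6, 5) (two consecutive terms determine the rest), the sequence is periodic with period 28.
(183 - 1) mod 28 = 14, so x_{183} = x_{15} = 7.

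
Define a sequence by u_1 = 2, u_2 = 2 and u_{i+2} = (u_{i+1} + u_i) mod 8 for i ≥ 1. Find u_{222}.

Computing terms: u_1 = 2, u_2 = 2, u_3 = 4, u_4 = 6, u_5 = 2, u_6 = 0, u_7 = 2, u_8 = 2.
Since (u_7, u_8) = (u_1, u_2) = (2, 2) (two consecutive terms determine the rest), the sequence is periodic with period 6.
(222 - 1) mod 6 = 5, so u_{222} = u_6 = 0.

0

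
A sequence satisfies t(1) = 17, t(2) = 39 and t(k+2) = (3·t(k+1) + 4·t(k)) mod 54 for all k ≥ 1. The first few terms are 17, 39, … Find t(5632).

Listing terms: t(1) = 17; t(2) = 39; t(3) = 23; t(4) = 9; t(5) = 11; t(6) = 15; t(7) = 35; t(8) = 3; t(9) = 41; t(10) = 27; t(11) = 29; t(12) = 33; t(13) = 53; t(14) = 21; t(15) = 5; t(16) = 45; t(17) = 47; t(18) = 51; t(19) = 17; t(20) = 39.
The sequence repeats with period 18.
(5632 - 1) mod 18 = 15, so t(5632) = t(16) = 45.

45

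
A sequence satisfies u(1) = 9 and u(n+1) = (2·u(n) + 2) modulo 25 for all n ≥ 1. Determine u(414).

Listing terms: u(1) = 9,  u(2) = 20,  u(3) = 17,  u(4) = 11,  u(5) = 24,  u(6) = 0,  u(7) = 2,  u(8) = 6,  u(9) = 14,  u(10) = 5,  u(11) = 12,  u(12) = 1,  u(13) = 4,  u(14) = 10,  u(15) = 22,  u(16) = 21,  u(17) = 19,  u(18) = 15,  u(19) = 7,  u(20) = 16,  u(21) = 9.
Since u(21) = u(1) = 9, the sequence is periodic with period 20.
(414 - 1) mod 20 = 13, so u(414) = u(14) = 10.

10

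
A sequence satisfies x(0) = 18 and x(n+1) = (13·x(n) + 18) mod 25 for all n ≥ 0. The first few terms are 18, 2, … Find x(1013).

Listing terms: x(0) = 18; x(1) = 2; x(2) = 19; x(3) = 15; x(4) = 13; x(5) = 12; x(6) = 24; x(7) = 5; x(8) = 8; x(9) = 22; x(10) = 4; x(11) = 20; x(12) = 3; x(13) = 7; x(14) = 9; x(15) = 10; x(16) = 23; x(17) = 17; x(18) = 14; x(19) = 0; x(20) = 18.
Since x(20) = x(0) = 18, the sequence is periodic with period 20.
(1013 - 0) mod 20 = 13, so x(1013) = x(13) = 7.

7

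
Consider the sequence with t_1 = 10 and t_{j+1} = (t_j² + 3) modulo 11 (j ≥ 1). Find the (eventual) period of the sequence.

Listing terms: t_1 = 10; t_2 = 4; t_3 = 8; t_4 = 1; t_5 = 4.
Since t_5 = t_2 = 4, the sequence is eventually periodic: after a pre-period of length 1 it cycles with period 3.

3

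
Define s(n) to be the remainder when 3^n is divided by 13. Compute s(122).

9

Computing terms: s(1) = 3; s(2) = 9; s(3) = 1; s(4) = 3.
The sequence repeats with period 3.
So s(122) = s(1 + ((122-1) mod 3)) = s(2) = 9.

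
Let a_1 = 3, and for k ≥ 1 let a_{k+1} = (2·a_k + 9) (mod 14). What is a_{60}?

We have a_1 = 3; a_2 = 1; a_3 = 11; a_4 = 3.
Since a_4 = a_1 = 3, the sequence is periodic with period 3.
So a_{60} = a_{1 + ((60-1) mod 3)} = a_3 = 11.

11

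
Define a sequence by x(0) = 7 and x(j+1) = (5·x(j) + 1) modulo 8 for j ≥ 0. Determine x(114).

Computing terms: x(0) = 7; x(1) = 4; x(2) = 5; x(3) = 2; x(4) = 3; x(5) = 0; x(6) = 1; x(7) = 6; x(8) = 7.
Since x(8) = x(0) = 7, the sequence is periodic with period 8.
So x(114) = x(0 + ((114-0) mod 8)) = x(2) = 5.

5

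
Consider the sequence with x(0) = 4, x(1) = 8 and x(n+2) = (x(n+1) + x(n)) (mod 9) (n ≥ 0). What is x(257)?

2

Computing terms: x(0) = 4, x(1) = 8, x(2) = 3, x(3) = 2, x(4) = 5, x(5) = 7, x(6) = 3, x(7) = 1, x(8) = 4, x(9) = 5, x(10) = 0, x(11) = 5, x(12) = 5, x(13) = 1, x(14) = 6, x(15) = 7, x(16) = 4, x(17) = 2, x(18) = 6, x(19) = 8, x(20) = 5, x(21) = 4, x(22) = 0, x(23) = 4, x(24) = 4, x(25) = 8.
The sequence repeats with period 24.
So x(257) = x(0 + ((257-0) mod 24)) = x(17) = 2.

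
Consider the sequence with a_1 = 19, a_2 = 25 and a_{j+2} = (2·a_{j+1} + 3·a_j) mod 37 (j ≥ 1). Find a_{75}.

33

We have a_1 = 19; a_2 = 25; a_3 = 33; a_4 = 30; a_5 = 11; a_6 = 1; a_7 = 35; a_8 = 36; a_9 = 29; a_{10} = 18; a_{11} = 12; a_{12} = 4; a_{13} = 7; a_{14} = 26; a_{15} = 36; a_{16} = 2; a_{17} = 1; a_{18} = 8; a_{19} = 19; a_{20} = 25.
Since (a_{19}, a_{20}) = (a_1, a_2) = (19, 25) (two consecutive terms determine the rest), the sequence is periodic with period 18.
So a_{75} = a_{1 + ((75-1) mod 18)} = a_3 = 33.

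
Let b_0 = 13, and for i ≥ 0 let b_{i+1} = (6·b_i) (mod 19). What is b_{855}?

13

We have b_0 = 13,  b_1 = 2,  b_2 = 12,  b_3 = 15,  b_4 = 14,  b_5 = 8,  b_6 = 10,  b_7 = 3,  b_8 = 18,  b_9 = 13.
Since b_9 = b_0 = 13, the sequence is periodic with period 9.
(855 - 0) mod 9 = 0, so b_{855} = b_0 = 13.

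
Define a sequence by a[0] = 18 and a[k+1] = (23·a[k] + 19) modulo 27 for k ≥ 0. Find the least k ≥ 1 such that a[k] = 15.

2

Listing terms: a[0] = 18, a[1] = 1, a[2] = 15, a[3] = 13, a[4] = 21, a[5] = 16, a[6] = 9, a[7] = 10, a[8] = 6, a[9] = 22, a[10] = 12, a[11] = 25, a[12] = 0, a[13] = 19, a[14] = 24, a[15] = 4, a[16] = 3, a[17] = 7, a[18] = 18.
The sequence repeats with period 18.
The value 15 first appears (with k ≥ 1) at a[2].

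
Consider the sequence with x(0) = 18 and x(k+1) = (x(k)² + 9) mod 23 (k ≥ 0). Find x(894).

17

Computing terms: x(0) = 18, x(1) = 11, x(2) = 15, x(3) = 4, x(4) = 2, x(5) = 13, x(6) = 17, x(7) = 22, x(8) = 10, x(9) = 17.
Since x(9) = x(6) = 17, the sequence is eventually periodic: after a pre-period of length 6 it cycles with period 3.
For k ≥ 6, x(k) depends only on (k - 6) mod 3. (894 - 6) mod 3 = 0, so x(894) = x(6) = 17.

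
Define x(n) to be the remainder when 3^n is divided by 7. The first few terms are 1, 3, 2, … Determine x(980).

2

Computing terms: x(0) = 1, x(1) = 3, x(2) = 2, x(3) = 6, x(4) = 4, x(5) = 5, x(6) = 1.
The sequence repeats with period 6.
So x(980) = x(0 + ((980-0) mod 6)) = x(2) = 2.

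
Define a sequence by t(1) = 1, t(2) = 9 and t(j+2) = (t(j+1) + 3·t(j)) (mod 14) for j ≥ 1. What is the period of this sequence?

24

We have t(1) = 1,  t(2) = 9,  t(3) = 12,  t(4) = 11,  t(5) = 5,  t(6) = 10,  t(7) = 11,  t(8) = 13,  t(9) = 4,  t(10) = 1,  t(11) = 13,  t(12) = 2,  t(13) = 13,  t(14) = 5,  t(15) = 2,  t(16) = 3,  t(17) = 9,  t(18) = 4,  t(19) = 3,  t(20) = 1,  t(21) = 10,  t(22) = 13,  t(23) = 1,  t(24) = 12,  t(25) = 1,  t(26) = 9.
Since (t(25), t(26)) = (t(1), t(2)) = (1, 9) (two consecutive terms determine the rest), the sequence is periodic with period 24.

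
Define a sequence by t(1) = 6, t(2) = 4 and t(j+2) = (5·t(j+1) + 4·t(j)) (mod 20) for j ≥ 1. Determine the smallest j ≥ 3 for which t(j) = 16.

4

Listing terms: t(1) = 6, t(2) = 4, t(3) = 4, t(4) = 16, t(5) = 16, t(6) = 4, t(7) = 4.
Since (t(6), t(7)) = (t(2), t(3)) = (4, 4) (two consecutive terms determine the rest), the sequence is eventually periodic: after a pre-period of length 1 it cycles with period 4.
The value 16 first appears (with j ≥ 3) at t(4).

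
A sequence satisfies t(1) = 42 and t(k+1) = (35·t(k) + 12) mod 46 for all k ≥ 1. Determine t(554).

32

t(1) = 42, t(2) = 10, t(3) = 40, t(4) = 32, t(5) = 28, t(6) = 26, t(7) = 2, t(8) = 36, t(9) = 30, t(10) = 4, t(11) = 14, t(12) = 42.
The sequence repeats with period 11.
So t(554) = t(1 + ((554-1) mod 11)) = t(4) = 32.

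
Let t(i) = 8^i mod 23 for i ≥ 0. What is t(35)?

Computing terms: t(0) = 1; t(1) = 8; t(2) = 18; t(3) = 6; t(4) = 2; t(5) = 16; t(6) = 13; t(7) = 12; t(8) = 4; t(9) = 9; t(10) = 3; t(11) = 1.
The sequence repeats with period 11.
(35 - 0) mod 11 = 2, so t(35) = t(2) = 18.

18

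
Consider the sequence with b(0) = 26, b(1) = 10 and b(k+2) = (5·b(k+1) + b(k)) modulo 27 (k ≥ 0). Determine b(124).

1

Computing terms: b(0) = 26; b(1) = 10; b(2) = 22; b(3) = 12; b(4) = 1; b(5) = 17; b(6) = 5; b(7) = 15; b(8) = 26; b(9) = 10.
Since (b(8), b(9)) = (b(0), b(1)) = (26, 10) (two consecutive terms determine the rest), the sequence is periodic with period 8.
So b(124) = b(0 + ((124-0) mod 8)) = b(4) = 1.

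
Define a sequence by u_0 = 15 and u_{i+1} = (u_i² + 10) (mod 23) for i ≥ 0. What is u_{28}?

13

u_0 = 15; u_1 = 5; u_2 = 12; u_3 = 16; u_4 = 13; u_5 = 18; u_6 = 12.
Since u_6 = u_2 = 12, the sequence is eventually periodic: after a pre-period of length 2 it cycles with period 4.
For i ≥ 2, u_i depends only on (i - 2) mod 4. (28 - 2) mod 4 = 2, so u_{28} = u_4 = 13.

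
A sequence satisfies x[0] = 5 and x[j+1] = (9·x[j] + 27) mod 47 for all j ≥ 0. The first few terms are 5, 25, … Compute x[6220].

20

x[0] = 5; x[1] = 25; x[2] = 17; x[3] = 39; x[4] = 2; x[5] = 45; x[6] = 9; x[7] = 14; x[8] = 12; x[9] = 41; x[10] = 20; x[11] = 19; x[12] = 10; x[13] = 23; x[14] = 46; x[15] = 18; x[16] = 1; x[17] = 36; x[18] = 22; x[19] = 37; x[20] = 31; x[21] = 24; x[22] = 8; x[23] = 5.
The sequence repeats with period 23.
So x[6220] = x[0 + ((6220-0) mod 23)] = x[10] = 20.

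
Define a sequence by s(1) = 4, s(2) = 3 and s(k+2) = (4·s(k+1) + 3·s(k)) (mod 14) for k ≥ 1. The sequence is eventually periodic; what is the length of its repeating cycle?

42

Computing terms: s(1) = 4,  s(2) = 3,  s(3) = 10,  s(4) = 7,  s(5) = 2,  s(6) = 1,  s(7) = 10,  s(8) = 1,  s(9) = 6,  s(10) = 13,  s(11) = 0,  s(12) = 11,  s(13) = 2,  s(14) = 13,  s(15) = 2,  s(16) = 5,  s(17) = 12,  s(18) = 7,  s(19) = 8,  s(20) = 11,  s(21) = 12,  s(22) = 11,  s(23) = 10,  s(24) = 3,  s(25) = 0,  s(26) = 9,  s(27) = 8,  s(28) = 3,  s(29) = 8,  s(30) = 13,  s(31) = 6,  s(32) = 7,  s(33) = 4,  s(34) = 9,  s(35) = 6,  s(36) = 9,  s(37) = 12,  s(38) = 5,  s(39) = 0,  s(40) = 1,  s(41) = 4,  s(42) = 5,  s(43) = 4,  s(44) = 3.
The sequence repeats with period 42.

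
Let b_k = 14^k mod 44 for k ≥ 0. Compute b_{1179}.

4

Listing terms: b_0 = 1; b_1 = 14; b_2 = 20; b_3 = 16; b_4 = 4; b_5 = 12; b_6 = 36; b_7 = 20.
Since b_7 = b_2 = 20, the sequence is eventually periodic: after a pre-period of length 2 it cycles with period 5.
For k ≥ 2, b_k depends only on (k - 2) mod 5. (1179 - 2) mod 5 = 2, so b_{1179} = b_4 = 4.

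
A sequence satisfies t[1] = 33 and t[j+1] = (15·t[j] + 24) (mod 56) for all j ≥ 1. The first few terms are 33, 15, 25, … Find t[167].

Listing terms: t[1] = 33; t[2] = 15; t[3] = 25; t[4] = 7; t[5] = 17; t[6] = 55; t[7] = 9; t[8] = 47; t[9] = 1; t[10] = 39; t[11] = 49; t[12] = 31; t[13] = 41; t[14] = 23; t[15] = 33.
Since t[15] = t[1] = 33, the sequence is periodic with period 14.
(167 - 1) mod 14 = 12, so t[167] = t[13] = 41.

41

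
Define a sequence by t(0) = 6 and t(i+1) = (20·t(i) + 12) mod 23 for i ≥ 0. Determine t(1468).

19

Computing terms: t(0) = 6,  t(1) = 17,  t(2) = 7,  t(3) = 14,  t(4) = 16,  t(5) = 10,  t(6) = 5,  t(7) = 20,  t(8) = 21,  t(9) = 18,  t(10) = 4,  t(11) = 0,  t(12) = 12,  t(13) = 22,  t(14) = 15,  t(15) = 13,  t(16) = 19,  t(17) = 1,  t(18) = 9,  t(19) = 8,  t(20) = 11,  t(21) = 2,  t(22) = 6.
The sequence repeats with period 22.
So t(1468) = t(0 + ((1468-0) mod 22)) = t(16) = 19.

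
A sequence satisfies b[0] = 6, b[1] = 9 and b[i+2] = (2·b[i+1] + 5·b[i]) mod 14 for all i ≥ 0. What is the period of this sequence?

We have b[0] = 6,  b[1] = 9,  b[2] = 6,  b[3] = 1,  b[4] = 4,  b[5] = 13,  b[6] = 4,  b[7] = 3,  b[8] = 12,  b[9] = 11,  b[10] = 12,  b[11] = 9,  b[12] = 8,  b[13] = 5,  b[14] = 8,  b[15] = 13,  b[16] = 10,  b[17] = 1,  b[18] = 10,  b[19] = 11,  b[20] = 2,  b[21] = 3,  b[22] = 2,  b[23] = 5,  b[24] = 6,  b[25] = 9.
Since (b[24], b[25]) = (b[0], b[1]) = (6, 9) (two consecutive terms determine the rest), the sequence is periodic with period 24.

24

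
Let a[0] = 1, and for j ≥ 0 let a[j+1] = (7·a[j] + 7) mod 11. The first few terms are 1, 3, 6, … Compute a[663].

Listing terms: a[0] = 1, a[1] = 3, a[2] = 6, a[3] = 5, a[4] = 9, a[5] = 4, a[6] = 2, a[7] = 10, a[8] = 0, a[9] = 7, a[10] = 1.
The sequence repeats with period 10.
So a[663] = a[0 + ((663-0) mod 10)] = a[3] = 5.

5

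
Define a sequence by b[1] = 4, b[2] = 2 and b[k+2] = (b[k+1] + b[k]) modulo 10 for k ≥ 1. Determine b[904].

b[1] = 4, b[2] = 2, b[3] = 6, b[4] = 8, b[5] = 4, b[6] = 2.
The sequence repeats with period 4.
So b[904] = b[1 + ((904-1) mod 4)] = b[4] = 8.

8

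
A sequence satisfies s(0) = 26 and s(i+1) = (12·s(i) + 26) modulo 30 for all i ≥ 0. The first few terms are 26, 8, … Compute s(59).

20

We have s(0) = 26; s(1) = 8; s(2) = 2; s(3) = 20; s(4) = 26.
The sequence repeats with period 4.
(59 - 0) mod 4 = 3, so s(59) = s(3) = 20.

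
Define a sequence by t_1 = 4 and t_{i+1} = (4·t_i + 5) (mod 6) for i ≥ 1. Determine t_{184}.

Computing terms: t_1 = 4; t_2 = 3; t_3 = 5; t_4 = 1; t_5 = 3.
Since t_5 = t_2 = 3, the sequence is eventually periodic: after a pre-period of length 1 it cycles with period 3.
For i ≥ 2, t_i depends only on (i - 2) mod 3. (184 - 2) mod 3 = 2, so t_{184} = t_4 = 1.

1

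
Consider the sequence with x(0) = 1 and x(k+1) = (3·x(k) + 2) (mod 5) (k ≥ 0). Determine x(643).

3

Computing terms: x(0) = 1, x(1) = 0, x(2) = 2, x(3) = 3, x(4) = 1.
The sequence repeats with period 4.
(643 - 0) mod 4 = 3, so x(643) = x(3) = 3.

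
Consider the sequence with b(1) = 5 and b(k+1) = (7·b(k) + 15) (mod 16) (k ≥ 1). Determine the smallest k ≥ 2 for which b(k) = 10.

We have b(1) = 5; b(2) = 2; b(3) = 13; b(4) = 10; b(5) = 5.
The sequence repeats with period 4.
The value 10 first appears (with k ≥ 2) at b(4).

4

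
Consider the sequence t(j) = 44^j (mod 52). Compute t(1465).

t(1) = 44,  t(2) = 12,  t(3) = 8,  t(4) = 40,  t(5) = 44.
Since t(5) = t(1) = 44, the sequence is periodic with period 4.
So t(1465) = t(1 + ((1465-1) mod 4)) = t(1) = 44.

44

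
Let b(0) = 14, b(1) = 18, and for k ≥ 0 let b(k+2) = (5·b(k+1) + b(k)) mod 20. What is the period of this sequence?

We have b(0) = 14; b(1) = 18; b(2) = 4; b(3) = 18; b(4) = 14; b(5) = 8; b(6) = 14; b(7) = 18.
Since (b(6), b(7)) = (b(0), b(1)) = (14, 18) (two consecutive terms determine the rest), the sequence is periodic with period 6.

6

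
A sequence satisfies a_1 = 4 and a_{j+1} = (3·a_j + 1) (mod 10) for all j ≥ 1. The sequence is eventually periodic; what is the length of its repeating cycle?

a_1 = 4, a_2 = 3, a_3 = 0, a_4 = 1, a_5 = 4.
Since a_5 = a_1 = 4, the sequence is periodic with period 4.

4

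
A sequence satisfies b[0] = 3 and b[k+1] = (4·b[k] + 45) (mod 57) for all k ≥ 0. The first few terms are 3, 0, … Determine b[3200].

b[0] = 3; b[1] = 0; b[2] = 45; b[3] = 54; b[4] = 33; b[5] = 6; b[6] = 12; b[7] = 36; b[8] = 18; b[9] = 3.
Since b[9] = b[0] = 3, the sequence is periodic with period 9.
So b[3200] = b[0 + ((3200-0) mod 9)] = b[5] = 6.

6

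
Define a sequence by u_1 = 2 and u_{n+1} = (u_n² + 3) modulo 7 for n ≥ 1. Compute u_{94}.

5

Listing terms: u_1 = 2; u_2 = 0; u_3 = 3; u_4 = 5; u_5 = 0.
Since u_5 = u_2 = 0, the sequence is eventually periodic: after a pre-period of length 1 it cycles with period 3.
For n ≥ 2, u_n depends only on (n - 2) mod 3. (94 - 2) mod 3 = 2, so u_{94} = u_4 = 5.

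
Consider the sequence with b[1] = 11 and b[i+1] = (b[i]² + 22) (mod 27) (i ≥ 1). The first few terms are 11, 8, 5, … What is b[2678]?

b[1] = 11, b[2] = 8, b[3] = 5, b[4] = 20, b[5] = 17, b[6] = 14, b[7] = 2, b[8] = 26, b[9] = 23, b[10] = 11.
Since b[10] = b[1] = 11, the sequence is periodic with period 9.
So b[2678] = b[1 + ((2678-1) mod 9)] = b[5] = 17.

17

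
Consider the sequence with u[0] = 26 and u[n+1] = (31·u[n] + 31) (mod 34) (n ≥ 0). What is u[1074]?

2

Listing terms: u[0] = 26; u[1] = 21; u[2] = 2; u[3] = 25; u[4] = 24; u[5] = 27; u[6] = 18; u[7] = 11; u[8] = 32; u[9] = 3; u[10] = 22; u[11] = 33; u[12] = 0; u[13] = 31; u[14] = 6; u[15] = 13; u[16] = 26.
Since u[16] = u[0] = 26, the sequence is periodic with period 16.
(1074 - 0) mod 16 = 2, so u[1074] = u[2] = 2.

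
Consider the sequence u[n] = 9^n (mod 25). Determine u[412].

We have u[1] = 9, u[2] = 6, u[3] = 4, u[4] = 11, u[5] = 24, u[6] = 16, u[7] = 19, u[8] = 21, u[9] = 14, u[10] = 1, u[11] = 9.
The sequence repeats with period 10.
(412 - 1) mod 10 = 1, so u[412] = u[2] = 6.

6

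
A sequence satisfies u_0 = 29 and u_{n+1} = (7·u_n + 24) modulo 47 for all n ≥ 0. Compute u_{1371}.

37

Computing terms: u_0 = 29; u_1 = 39; u_2 = 15; u_3 = 35; u_4 = 34; u_5 = 27; u_6 = 25; u_7 = 11; u_8 = 7; u_9 = 26; u_{10} = 18; u_{11} = 9; u_{12} = 40; u_{13} = 22; u_{14} = 37; u_{15} = 1; u_{16} = 31; u_{17} = 6; u_{18} = 19; u_{19} = 16; u_{20} = 42; u_{21} = 36; u_{22} = 41; u_{23} = 29.
The sequence repeats with period 23.
(1371 - 0) mod 23 = 14, so u_{1371} = u_{14} = 37.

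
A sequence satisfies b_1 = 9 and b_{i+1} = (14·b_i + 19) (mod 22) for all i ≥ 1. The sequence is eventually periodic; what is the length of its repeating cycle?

Computing terms: b_1 = 9, b_2 = 13, b_3 = 3, b_4 = 17, b_5 = 15, b_6 = 9.
The sequence repeats with period 5.

5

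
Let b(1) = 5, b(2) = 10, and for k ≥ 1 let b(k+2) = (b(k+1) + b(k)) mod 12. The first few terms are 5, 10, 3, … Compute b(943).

9

Listing terms: b(1) = 5, b(2) = 10, b(3) = 3, b(4) = 1, b(5) = 4, b(6) = 5, b(7) = 9, b(8) = 2, b(9) = 11, b(10) = 1, b(11) = 0, b(12) = 1, b(13) = 1, b(14) = 2, b(15) = 3, b(16) = 5, b(17) = 8, b(18) = 1, b(19) = 9, b(20) = 10, b(21) = 7, b(22) = 5, b(23) = 0, b(24) = 5, b(25) = 5, b(26) = 10.
The sequence repeats with period 24.
(943 - 1) mod 24 = 6, so b(943) = b(7) = 9.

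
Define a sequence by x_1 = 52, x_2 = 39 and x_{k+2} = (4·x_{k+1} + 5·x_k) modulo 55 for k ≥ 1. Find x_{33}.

31

We have x_1 = 52,  x_2 = 39,  x_3 = 31,  x_4 = 44,  x_5 = 1,  x_6 = 4,  x_7 = 21,  x_8 = 49,  x_9 = 26,  x_{10} = 19,  x_{11} = 41,  x_{12} = 39,  x_{13} = 31.
Since (x_{12}, x_{13}) = (x_2, x_3) = (39, 31) (two consecutive terms determine the rest), the sequence is eventually periodic: after a pre-period of length 1 it cycles with period 10.
For k ≥ 2, x_k depends only on (k - 2) mod 10. (33 - 2) mod 10 = 1, so x_{33} = x_3 = 31.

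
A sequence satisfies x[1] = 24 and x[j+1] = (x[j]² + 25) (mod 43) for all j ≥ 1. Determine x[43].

31

Listing terms: x[1] = 24,  x[2] = 42,  x[3] = 26,  x[4] = 13,  x[5] = 22,  x[6] = 36,  x[7] = 31,  x[8] = 40,  x[9] = 34,  x[10] = 20,  x[11] = 38,  x[12] = 7,  x[13] = 31.
Since x[13] = x[7] = 31, the sequence is eventually periodic: after a pre-period of length 6 it cycles with period 6.
For j ≥ 7, x[j] depends only on (j - 7) mod 6. (43 - 7) mod 6 = 0, so x[43] = x[7] = 31.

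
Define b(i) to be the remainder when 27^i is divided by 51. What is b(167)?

We have b(0) = 1,  b(1) = 27,  b(2) = 15,  b(3) = 48,  b(4) = 21,  b(5) = 6,  b(6) = 9,  b(7) = 39,  b(8) = 33,  b(9) = 24,  b(10) = 36,  b(11) = 3,  b(12) = 30,  b(13) = 45,  b(14) = 42,  b(15) = 12,  b(16) = 18,  b(17) = 27.
Since b(17) = b(1) = 27, the sequence is eventually periodic: after a pre-period of length 1 it cycles with period 16.
For i ≥ 1, b(i) depends only on (i - 1) mod 16. (167 - 1) mod 16 = 6, so b(167) = b(7) = 39.

39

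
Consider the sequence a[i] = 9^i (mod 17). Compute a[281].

Computing terms: a[0] = 1,  a[1] = 9,  a[2] = 13,  a[3] = 15,  a[4] = 16,  a[5] = 8,  a[6] = 4,  a[7] = 2,  a[8] = 1.
The sequence repeats with period 8.
(281 - 0) mod 8 = 1, so a[281] = a[1] = 9.

9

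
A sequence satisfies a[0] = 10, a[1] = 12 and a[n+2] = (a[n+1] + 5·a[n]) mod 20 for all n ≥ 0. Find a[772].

12

We have a[0] = 10, a[1] = 12, a[2] = 2, a[3] = 2, a[4] = 12, a[5] = 2.
Since (a[4], a[5]) = (a[1], a[2]) = (12, 2) (two consecutive terms determine the rest), the sequence is eventually periodic: after a pre-period of length 1 it cycles with period 3.
For n ≥ 1, a[n] depends only on (n - 1) mod 3. (772 - 1) mod 3 = 0, so a[772] = a[1] = 12.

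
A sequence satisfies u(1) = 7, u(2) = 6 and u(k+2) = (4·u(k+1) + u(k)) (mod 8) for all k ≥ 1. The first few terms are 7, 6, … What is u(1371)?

Computing terms: u(1) = 7,  u(2) = 6,  u(3) = 7,  u(4) = 2,  u(5) = 7,  u(6) = 6.
The sequence repeats with period 4.
So u(1371) = u(1 + ((1371-1) mod 4)) = u(3) = 7.

7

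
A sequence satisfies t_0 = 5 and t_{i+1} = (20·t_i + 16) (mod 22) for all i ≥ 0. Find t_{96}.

Computing terms: t_0 = 5, t_1 = 6, t_2 = 4, t_3 = 8, t_4 = 0, t_5 = 16, t_6 = 6.
Since t_6 = t_1 = 6, the sequence is eventually periodic: after a pre-period of length 1 it cycles with period 5.
For i ≥ 1, t_i depends only on (i - 1) mod 5. (96 - 1) mod 5 = 0, so t_{96} = t_1 = 6.

6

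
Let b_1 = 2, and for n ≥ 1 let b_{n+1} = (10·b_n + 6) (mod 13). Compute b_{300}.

Listing terms: b_1 = 2, b_2 = 0, b_3 = 6, b_4 = 1, b_5 = 3, b_6 = 10, b_7 = 2.
Since b_7 = b_1 = 2, the sequence is periodic with period 6.
(300 - 1) mod 6 = 5, so b_{300} = b_6 = 10.

10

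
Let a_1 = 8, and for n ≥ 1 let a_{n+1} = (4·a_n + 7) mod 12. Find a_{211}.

11

Listing terms: a_1 = 8; a_2 = 3; a_3 = 7; a_4 = 11; a_5 = 3.
Since a_5 = a_2 = 3, the sequence is eventually periodic: after a pre-period of length 1 it cycles with period 3.
For n ≥ 2, a_n depends only on (n - 2) mod 3. (211 - 2) mod 3 = 2, so a_{211} = a_4 = 11.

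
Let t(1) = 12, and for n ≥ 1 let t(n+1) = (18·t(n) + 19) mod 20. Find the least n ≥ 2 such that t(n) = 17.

5

We have t(1) = 12, t(2) = 15, t(3) = 9, t(4) = 1, t(5) = 17, t(6) = 5, t(7) = 9.
Since t(7) = t(3) = 9, the sequence is eventually periodic: after a pre-period of length 2 it cycles with period 4.
The value 17 first appears (with n ≥ 2) at t(5).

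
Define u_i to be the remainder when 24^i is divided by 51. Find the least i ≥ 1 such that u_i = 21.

4

Computing terms: u_0 = 1, u_1 = 24, u_2 = 15, u_3 = 3, u_4 = 21, u_5 = 45, u_6 = 9, u_7 = 12, u_8 = 33, u_9 = 27, u_{10} = 36, u_{11} = 48, u_{12} = 30, u_{13} = 6, u_{14} = 42, u_{15} = 39, u_{16} = 18, u_{17} = 24.
Since u_{17} = u_1 = 24, the sequence is eventually periodic: after a pre-period of length 1 it cycles with period 16.
The value 21 first appears (with i ≥ 1) at u_4.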